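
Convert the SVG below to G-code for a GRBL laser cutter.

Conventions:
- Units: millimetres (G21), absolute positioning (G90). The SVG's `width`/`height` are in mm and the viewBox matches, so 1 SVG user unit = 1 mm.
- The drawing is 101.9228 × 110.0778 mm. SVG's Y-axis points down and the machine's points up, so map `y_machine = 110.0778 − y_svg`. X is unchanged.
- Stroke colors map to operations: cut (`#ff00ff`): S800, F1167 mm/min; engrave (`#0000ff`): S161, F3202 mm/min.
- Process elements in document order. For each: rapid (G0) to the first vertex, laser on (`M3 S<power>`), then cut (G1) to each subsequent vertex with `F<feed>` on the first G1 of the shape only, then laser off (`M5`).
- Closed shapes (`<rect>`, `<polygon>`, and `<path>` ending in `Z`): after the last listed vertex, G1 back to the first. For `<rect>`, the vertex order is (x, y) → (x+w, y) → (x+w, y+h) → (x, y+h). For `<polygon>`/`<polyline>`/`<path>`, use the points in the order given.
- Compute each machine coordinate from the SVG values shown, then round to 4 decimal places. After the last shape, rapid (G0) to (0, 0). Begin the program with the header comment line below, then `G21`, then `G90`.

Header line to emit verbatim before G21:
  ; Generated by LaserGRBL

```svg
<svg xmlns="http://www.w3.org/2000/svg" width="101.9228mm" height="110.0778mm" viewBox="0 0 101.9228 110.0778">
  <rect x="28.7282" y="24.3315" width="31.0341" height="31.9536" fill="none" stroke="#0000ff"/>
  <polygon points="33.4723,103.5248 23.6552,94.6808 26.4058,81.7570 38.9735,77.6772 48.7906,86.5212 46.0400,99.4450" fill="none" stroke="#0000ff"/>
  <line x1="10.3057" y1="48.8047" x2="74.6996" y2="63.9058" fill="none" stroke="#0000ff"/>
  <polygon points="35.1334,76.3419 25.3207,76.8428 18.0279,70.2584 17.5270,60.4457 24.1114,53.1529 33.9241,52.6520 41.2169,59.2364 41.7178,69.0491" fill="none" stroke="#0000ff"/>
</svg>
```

1 u = 1 mm; y_m = 110.0778 − y.

[1] `<rect>` rectangle, #0000ff→engrave S161 F3202: (28.7282,85.7463) → (59.7623,85.7463) → (59.7623,53.7927) → (28.7282,53.7927) → (28.7282,85.7463) (closed)

[2] `<polygon>` regular polygon, #0000ff→engrave S161 F3202: (33.4723,6.5530) → (23.6552,15.3970) → (26.4058,28.3208) → (38.9735,32.4006) → (48.7906,23.5566) → (46.0400,10.6328) → (33.4723,6.5530) (closed)

[3] `<line>` line segment, #0000ff→engrave S161 F3202: (10.3057,61.2731) → (74.6996,46.1720)

[4] `<polygon>` regular polygon, #0000ff→engrave S161 F3202: (35.1334,33.7359) → (25.3207,33.2350) → (18.0279,39.8194) → (17.5270,49.6321) → (24.1114,56.9249) → (33.9241,57.4258) → (41.2169,50.8414) → (41.7178,41.0287) → (35.1334,33.7359) (closed)

; Generated by LaserGRBL
G21
G90
G0 X28.7282 Y85.7463
M3 S161
G1 X59.7623 Y85.7463 F3202
G1 X59.7623 Y53.7927
G1 X28.7282 Y53.7927
G1 X28.7282 Y85.7463
M5
G0 X33.4723 Y6.5530
M3 S161
G1 X23.6552 Y15.3970 F3202
G1 X26.4058 Y28.3208
G1 X38.9735 Y32.4006
G1 X48.7906 Y23.5566
G1 X46.0400 Y10.6328
G1 X33.4723 Y6.5530
M5
G0 X10.3057 Y61.2731
M3 S161
G1 X74.6996 Y46.1720 F3202
M5
G0 X35.1334 Y33.7359
M3 S161
G1 X25.3207 Y33.2350 F3202
G1 X18.0279 Y39.8194
G1 X17.5270 Y49.6321
G1 X24.1114 Y56.9249
G1 X33.9241 Y57.4258
G1 X41.2169 Y50.8414
G1 X41.7178 Y41.0287
G1 X35.1334 Y33.7359
M5
G0 X0.0000 Y0.0000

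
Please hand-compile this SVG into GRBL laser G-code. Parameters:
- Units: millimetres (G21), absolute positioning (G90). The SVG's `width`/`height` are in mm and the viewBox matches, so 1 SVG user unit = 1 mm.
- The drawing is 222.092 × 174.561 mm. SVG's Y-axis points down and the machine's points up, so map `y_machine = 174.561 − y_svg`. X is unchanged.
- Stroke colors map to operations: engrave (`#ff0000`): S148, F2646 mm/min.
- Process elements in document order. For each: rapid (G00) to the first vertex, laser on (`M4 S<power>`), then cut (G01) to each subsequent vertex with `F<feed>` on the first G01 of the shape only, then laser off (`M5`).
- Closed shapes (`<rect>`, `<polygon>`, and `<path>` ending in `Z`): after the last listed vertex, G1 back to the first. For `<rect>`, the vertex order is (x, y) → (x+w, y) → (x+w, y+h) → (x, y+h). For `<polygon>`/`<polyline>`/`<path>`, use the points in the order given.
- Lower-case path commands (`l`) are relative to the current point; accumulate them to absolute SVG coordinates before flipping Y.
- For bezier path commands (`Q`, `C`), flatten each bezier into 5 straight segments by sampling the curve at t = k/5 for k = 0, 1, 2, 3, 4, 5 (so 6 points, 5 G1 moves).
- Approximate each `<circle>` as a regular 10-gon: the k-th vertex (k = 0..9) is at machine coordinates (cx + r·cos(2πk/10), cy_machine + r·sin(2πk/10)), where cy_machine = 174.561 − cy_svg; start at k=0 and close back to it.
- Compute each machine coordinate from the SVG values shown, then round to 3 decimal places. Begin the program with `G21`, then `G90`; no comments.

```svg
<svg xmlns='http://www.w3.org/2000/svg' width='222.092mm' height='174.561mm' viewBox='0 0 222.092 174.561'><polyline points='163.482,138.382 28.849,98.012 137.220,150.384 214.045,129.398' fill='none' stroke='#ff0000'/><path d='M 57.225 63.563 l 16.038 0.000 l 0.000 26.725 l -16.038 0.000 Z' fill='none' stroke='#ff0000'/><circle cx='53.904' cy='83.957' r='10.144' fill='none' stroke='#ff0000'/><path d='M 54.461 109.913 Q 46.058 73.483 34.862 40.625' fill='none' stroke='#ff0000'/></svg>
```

1 u = 1 mm; y_m = 174.561 − y.

[1] `<polyline>` open polyline, #ff0000→engrave S148 F2646: (163.482,36.179) → (28.849,76.549) → (137.220,24.177) → (214.045,45.163)

[2] `<path>` rectangle, #ff0000→engrave S148 F2646: (57.225,110.998) → (73.263,110.998) → (73.263,84.273) → (57.225,84.273) → (57.225,110.998) (closed)

[3] `<circle>` circle, #ff0000→engrave S148 F2646: (64.048,90.604) → (62.111,96.566) → (57.039,100.252) → (50.769,100.252) → (45.697,96.566) → (43.760,90.604) → (45.697,84.642) → (50.769,80.956) → (57.039,80.956) → (62.111,84.642) → (64.048,90.604) (closed)

[4] `<path>` quadratic bezier, #ff0000→engrave S148 F2646: (54.461,64.648) → (50.988,79.077) → (47.292,93.220) → (43.372,107.078) → (39.229,120.650) → (34.862,133.936)

G21
G90
G00 X163.482 Y36.179
M4 S148
G01 X28.849 Y76.549 F2646
G01 X137.220 Y24.177
G01 X214.045 Y45.163
M5
G00 X57.225 Y110.998
M4 S148
G01 X73.263 Y110.998 F2646
G01 X73.263 Y84.273
G01 X57.225 Y84.273
G01 X57.225 Y110.998
M5
G00 X64.048 Y90.604
M4 S148
G01 X62.111 Y96.566 F2646
G01 X57.039 Y100.252
G01 X50.769 Y100.252
G01 X45.697 Y96.566
G01 X43.760 Y90.604
G01 X45.697 Y84.642
G01 X50.769 Y80.956
G01 X57.039 Y80.956
G01 X62.111 Y84.642
G01 X64.048 Y90.604
M5
G00 X54.461 Y64.648
M4 S148
G01 X50.988 Y79.077 F2646
G01 X47.292 Y93.220
G01 X43.372 Y107.078
G01 X39.229 Y120.650
G01 X34.862 Y133.936
M5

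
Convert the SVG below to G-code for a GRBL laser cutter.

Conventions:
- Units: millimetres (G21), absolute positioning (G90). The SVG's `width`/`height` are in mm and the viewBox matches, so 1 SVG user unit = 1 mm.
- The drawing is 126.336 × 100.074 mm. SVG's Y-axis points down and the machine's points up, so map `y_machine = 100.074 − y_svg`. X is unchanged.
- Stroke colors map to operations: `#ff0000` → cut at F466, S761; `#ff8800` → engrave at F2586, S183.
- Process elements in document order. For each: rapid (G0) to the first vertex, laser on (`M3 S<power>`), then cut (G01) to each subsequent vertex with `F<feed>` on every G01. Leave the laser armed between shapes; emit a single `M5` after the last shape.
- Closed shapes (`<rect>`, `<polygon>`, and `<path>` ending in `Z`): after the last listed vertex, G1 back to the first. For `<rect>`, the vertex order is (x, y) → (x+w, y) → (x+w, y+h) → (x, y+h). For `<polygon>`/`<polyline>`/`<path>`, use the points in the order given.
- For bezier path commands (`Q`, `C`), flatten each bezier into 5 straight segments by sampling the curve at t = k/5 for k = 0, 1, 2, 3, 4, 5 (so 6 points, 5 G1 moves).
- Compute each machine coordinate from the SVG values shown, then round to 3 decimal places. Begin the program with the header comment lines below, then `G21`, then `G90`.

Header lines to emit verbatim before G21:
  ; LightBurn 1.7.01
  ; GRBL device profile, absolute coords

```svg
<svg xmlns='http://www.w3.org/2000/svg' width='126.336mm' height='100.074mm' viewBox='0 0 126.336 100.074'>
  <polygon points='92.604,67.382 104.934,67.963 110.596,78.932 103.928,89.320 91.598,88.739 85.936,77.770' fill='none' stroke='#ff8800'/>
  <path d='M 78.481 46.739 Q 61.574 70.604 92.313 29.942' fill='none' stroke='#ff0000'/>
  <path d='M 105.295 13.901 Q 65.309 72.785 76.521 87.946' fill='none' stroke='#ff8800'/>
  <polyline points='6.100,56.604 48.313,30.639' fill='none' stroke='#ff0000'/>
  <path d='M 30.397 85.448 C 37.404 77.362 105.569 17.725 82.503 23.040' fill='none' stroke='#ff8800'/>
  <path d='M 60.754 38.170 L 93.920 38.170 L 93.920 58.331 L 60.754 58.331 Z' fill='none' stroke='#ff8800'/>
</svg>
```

Since the viewBox matches the mm dimensions, user units are millimetres directly. The only transform is the Y-flip y_m = 100.074 − y_svg.

Shape 1 is a regular polygon drawn with `<polygon>`. Its stroke #ff8800 means engrave at S183, F2586. After flipping Y the toolpath is (92.604,32.692) → (104.934,32.111) → (110.596,21.142) → (103.928,10.754) → (91.598,11.335) → (85.936,22.304) → (92.604,32.692), returning to the start.

Shape 2 is a quadratic bezier drawn with `<path>`. Its stroke #ff0000 means cut at S761, F466. After flipping Y the toolpath is (78.481,53.335) → (73.624,46.370) → (72.579,44.567) → (75.345,47.927) → (81.923,56.448) → (92.313,70.132).

Shape 3 is a quadratic bezier drawn with `<path>`. Its stroke #ff8800 means engrave at S183, F2586. After flipping Y the toolpath is (105.295,86.173) → (91.349,64.368) → (81.498,46.061) → (75.743,31.252) → (74.084,19.941) → (76.521,12.128).

Shape 4 is a line segment drawn with `<polyline>`. Its stroke #ff0000 means cut at S761, F466. After flipping Y the toolpath is (6.100,43.470) → (48.313,69.435).

Shape 5 is a cubic bezier drawn with `<path>`. Its stroke #ff8800 means engrave at S183, F2586. After flipping Y the toolpath is (30.397,14.626) → (40.721,24.732) → (58.408,41.617) → (76.144,59.691) → (86.614,73.361) → (82.503,77.034).

Shape 6 is a rectangle drawn with `<path>`. Its stroke #ff8800 means engrave at S183, F2586. After flipping Y the toolpath is (60.754,61.904) → (93.920,61.904) → (93.920,41.743) → (60.754,41.743) → (60.754,61.904), returning to the start.

; LightBurn 1.7.01
; GRBL device profile, absolute coords
G21
G90
G0 X92.604 Y32.692
M3 S183
G01 X104.934 Y32.111 F2586
G01 X110.596 Y21.142 F2586
G01 X103.928 Y10.754 F2586
G01 X91.598 Y11.335 F2586
G01 X85.936 Y22.304 F2586
G01 X92.604 Y32.692 F2586
G0 X78.481 Y53.335
M3 S761
G01 X73.624 Y46.370 F466
G01 X72.579 Y44.567 F466
G01 X75.345 Y47.927 F466
G01 X81.923 Y56.448 F466
G01 X92.313 Y70.132 F466
G0 X105.295 Y86.173
M3 S183
G01 X91.349 Y64.368 F2586
G01 X81.498 Y46.061 F2586
G01 X75.743 Y31.252 F2586
G01 X74.084 Y19.941 F2586
G01 X76.521 Y12.128 F2586
G0 X6.100 Y43.470
M3 S761
G01 X48.313 Y69.435 F466
G0 X30.397 Y14.626
M3 S183
G01 X40.721 Y24.732 F2586
G01 X58.408 Y41.617 F2586
G01 X76.144 Y59.691 F2586
G01 X86.614 Y73.361 F2586
G01 X82.503 Y77.034 F2586
G0 X60.754 Y61.904
M3 S183
G01 X93.920 Y61.904 F2586
G01 X93.920 Y41.743 F2586
G01 X60.754 Y41.743 F2586
G01 X60.754 Y61.904 F2586
M5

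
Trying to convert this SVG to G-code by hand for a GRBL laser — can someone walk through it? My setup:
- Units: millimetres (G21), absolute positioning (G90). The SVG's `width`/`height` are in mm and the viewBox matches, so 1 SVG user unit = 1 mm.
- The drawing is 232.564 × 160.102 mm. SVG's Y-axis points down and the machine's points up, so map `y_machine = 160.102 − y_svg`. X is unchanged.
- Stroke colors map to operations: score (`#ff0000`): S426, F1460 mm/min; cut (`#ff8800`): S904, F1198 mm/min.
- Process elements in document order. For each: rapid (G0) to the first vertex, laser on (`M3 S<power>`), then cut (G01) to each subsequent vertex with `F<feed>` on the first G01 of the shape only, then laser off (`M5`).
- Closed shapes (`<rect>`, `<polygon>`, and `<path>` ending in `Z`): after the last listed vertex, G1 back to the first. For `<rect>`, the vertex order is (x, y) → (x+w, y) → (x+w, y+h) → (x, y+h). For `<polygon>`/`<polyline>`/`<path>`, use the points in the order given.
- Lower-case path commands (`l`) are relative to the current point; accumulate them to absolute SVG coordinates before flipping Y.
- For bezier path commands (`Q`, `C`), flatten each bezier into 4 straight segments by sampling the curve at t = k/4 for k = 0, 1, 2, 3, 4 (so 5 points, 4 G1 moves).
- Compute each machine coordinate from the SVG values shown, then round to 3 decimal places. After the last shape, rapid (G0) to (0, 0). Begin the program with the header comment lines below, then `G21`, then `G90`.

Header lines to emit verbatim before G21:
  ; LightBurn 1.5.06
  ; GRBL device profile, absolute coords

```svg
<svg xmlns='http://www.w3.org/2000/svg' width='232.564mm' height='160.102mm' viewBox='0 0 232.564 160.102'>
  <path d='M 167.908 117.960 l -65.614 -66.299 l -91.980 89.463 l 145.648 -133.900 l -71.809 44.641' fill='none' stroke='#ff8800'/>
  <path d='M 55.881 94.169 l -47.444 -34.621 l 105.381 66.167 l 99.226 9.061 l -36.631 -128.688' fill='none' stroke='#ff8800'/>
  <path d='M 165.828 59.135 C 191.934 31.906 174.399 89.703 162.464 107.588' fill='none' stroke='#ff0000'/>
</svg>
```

; LightBurn 1.5.06
; GRBL device profile, absolute coords
G21
G90
G0 X167.908 Y42.142
M3 S904
G01 X102.294 Y108.441 F1198
G01 X10.314 Y18.978
G01 X155.962 Y152.878
G01 X84.153 Y108.237
M5
G0 X55.881 Y65.933
M3 S904
G01 X8.437 Y100.554 F1198
G01 X113.818 Y34.387
G01 X213.044 Y25.326
G01 X176.413 Y154.014
M5
G0 X165.828 Y100.967
M3 S426
G01 X177.994 Y107.399 F1460
G01 X178.411 Y93.658
G01 X171.696 Y71.459
G01 X162.464 Y52.514
M5
G0 X0.000 Y0.000

1 u = 1 mm; y_m = 160.102 − y.

[1] `<path>` open polyline, #ff8800→cut S904 F1198: (167.908,42.142) → (102.294,108.441) → (10.314,18.978) → (155.962,152.878) → (84.153,108.237)

[2] `<path>` open polyline, #ff8800→cut S904 F1198: (55.881,65.933) → (8.437,100.554) → (113.818,34.387) → (213.044,25.326) → (176.413,154.014)

[3] `<path>` cubic bezier, #ff0000→score S426 F1460: (165.828,100.967) → (177.994,107.399) → (178.411,93.658) → (171.696,71.459) → (162.464,52.514)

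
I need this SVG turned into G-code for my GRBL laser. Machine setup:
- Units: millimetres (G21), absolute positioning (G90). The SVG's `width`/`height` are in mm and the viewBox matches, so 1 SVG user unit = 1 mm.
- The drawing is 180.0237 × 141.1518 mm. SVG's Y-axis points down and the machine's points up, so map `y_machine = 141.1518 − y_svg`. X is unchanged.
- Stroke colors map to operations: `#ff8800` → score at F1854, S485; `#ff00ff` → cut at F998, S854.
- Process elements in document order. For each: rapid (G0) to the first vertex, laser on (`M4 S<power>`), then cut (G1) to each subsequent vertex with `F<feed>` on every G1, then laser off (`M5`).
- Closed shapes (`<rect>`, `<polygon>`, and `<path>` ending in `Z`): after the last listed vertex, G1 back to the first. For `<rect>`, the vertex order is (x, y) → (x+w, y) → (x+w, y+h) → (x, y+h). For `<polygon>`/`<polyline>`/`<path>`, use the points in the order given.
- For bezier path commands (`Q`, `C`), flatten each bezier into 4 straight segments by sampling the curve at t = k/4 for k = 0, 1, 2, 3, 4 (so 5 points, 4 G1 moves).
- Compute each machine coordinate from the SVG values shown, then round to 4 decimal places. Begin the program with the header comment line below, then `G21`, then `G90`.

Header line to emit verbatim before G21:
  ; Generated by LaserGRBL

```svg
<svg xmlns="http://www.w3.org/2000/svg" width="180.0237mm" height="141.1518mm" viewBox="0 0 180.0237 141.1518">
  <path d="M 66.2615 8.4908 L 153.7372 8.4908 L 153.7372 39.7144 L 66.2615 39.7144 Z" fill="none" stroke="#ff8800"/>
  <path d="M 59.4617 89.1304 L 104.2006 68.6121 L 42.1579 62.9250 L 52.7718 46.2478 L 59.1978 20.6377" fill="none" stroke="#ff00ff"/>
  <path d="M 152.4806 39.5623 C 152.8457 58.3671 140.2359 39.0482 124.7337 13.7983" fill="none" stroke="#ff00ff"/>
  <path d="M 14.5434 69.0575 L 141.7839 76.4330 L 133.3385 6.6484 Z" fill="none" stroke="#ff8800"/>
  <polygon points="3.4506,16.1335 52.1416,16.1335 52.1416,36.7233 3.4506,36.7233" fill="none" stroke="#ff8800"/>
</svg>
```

viewBox `0 0 180.0237 141.1518` with mm width/height → 1 unit = 1 mm. Flip: y_m = 141.1518 − y_svg.

**Shape 1** — `<path>` rectangle, stroke `#ff8800` → score (S485, F1854). Machine vertices: (66.2615,132.6610) → (153.7372,132.6610) → (153.7372,101.4374) → (66.2615,101.4374) → (66.2615,132.6610). Closed: final G1 returns to the first vertex.

**Shape 2** — `<path>` open polyline, stroke `#ff00ff` → cut (S854, F998). Machine vertices: (59.4617,52.0214) → (104.2006,72.5397) → (42.1579,78.2268) → (52.7718,94.9040) → (59.1978,120.5141). Open path.

**Shape 3** — `<path>` cubic bezier, stroke `#ff00ff` → cut (S854, F998). Control points (SVG): P0=(152.4806,39.5623), P1=(152.8457,58.3671), P2=(140.2359,39.0482), P3=(124.7337,13.7983); sampled at t=k/4. Machine vertices: (152.4806,101.5895) → (150.4792,94.1311) → (144.5574,97.9510) → (135.6605,110.0311) → (124.7337,127.3535). Open path.

**Shape 4** — `<path>` closed polygon, stroke `#ff8800` → score (S485, F1854). Machine vertices: (14.5434,72.0943) → (141.7839,64.7188) → (133.3385,134.5034) → (14.5434,72.0943). Closed: final G1 returns to the first vertex.

**Shape 5** — `<polygon>` rectangle, stroke `#ff8800` → score (S485, F1854). Machine vertices: (3.4506,125.0183) → (52.1416,125.0183) → (52.1416,104.4285) → (3.4506,104.4285) → (3.4506,125.0183). Closed: final G1 returns to the first vertex.

; Generated by LaserGRBL
G21
G90
G0 X66.2615 Y132.6610
M4 S485
G1 X153.7372 Y132.6610 F1854
G1 X153.7372 Y101.4374 F1854
G1 X66.2615 Y101.4374 F1854
G1 X66.2615 Y132.6610 F1854
M5
G0 X59.4617 Y52.0214
M4 S854
G1 X104.2006 Y72.5397 F998
G1 X42.1579 Y78.2268 F998
G1 X52.7718 Y94.9040 F998
G1 X59.1978 Y120.5141 F998
M5
G0 X152.4806 Y101.5895
M4 S854
G1 X150.4792 Y94.1311 F998
G1 X144.5574 Y97.9510 F998
G1 X135.6605 Y110.0311 F998
G1 X124.7337 Y127.3535 F998
M5
G0 X14.5434 Y72.0943
M4 S485
G1 X141.7839 Y64.7188 F1854
G1 X133.3385 Y134.5034 F1854
G1 X14.5434 Y72.0943 F1854
M5
G0 X3.4506 Y125.0183
M4 S485
G1 X52.1416 Y125.0183 F1854
G1 X52.1416 Y104.4285 F1854
G1 X3.4506 Y104.4285 F1854
G1 X3.4506 Y125.0183 F1854
M5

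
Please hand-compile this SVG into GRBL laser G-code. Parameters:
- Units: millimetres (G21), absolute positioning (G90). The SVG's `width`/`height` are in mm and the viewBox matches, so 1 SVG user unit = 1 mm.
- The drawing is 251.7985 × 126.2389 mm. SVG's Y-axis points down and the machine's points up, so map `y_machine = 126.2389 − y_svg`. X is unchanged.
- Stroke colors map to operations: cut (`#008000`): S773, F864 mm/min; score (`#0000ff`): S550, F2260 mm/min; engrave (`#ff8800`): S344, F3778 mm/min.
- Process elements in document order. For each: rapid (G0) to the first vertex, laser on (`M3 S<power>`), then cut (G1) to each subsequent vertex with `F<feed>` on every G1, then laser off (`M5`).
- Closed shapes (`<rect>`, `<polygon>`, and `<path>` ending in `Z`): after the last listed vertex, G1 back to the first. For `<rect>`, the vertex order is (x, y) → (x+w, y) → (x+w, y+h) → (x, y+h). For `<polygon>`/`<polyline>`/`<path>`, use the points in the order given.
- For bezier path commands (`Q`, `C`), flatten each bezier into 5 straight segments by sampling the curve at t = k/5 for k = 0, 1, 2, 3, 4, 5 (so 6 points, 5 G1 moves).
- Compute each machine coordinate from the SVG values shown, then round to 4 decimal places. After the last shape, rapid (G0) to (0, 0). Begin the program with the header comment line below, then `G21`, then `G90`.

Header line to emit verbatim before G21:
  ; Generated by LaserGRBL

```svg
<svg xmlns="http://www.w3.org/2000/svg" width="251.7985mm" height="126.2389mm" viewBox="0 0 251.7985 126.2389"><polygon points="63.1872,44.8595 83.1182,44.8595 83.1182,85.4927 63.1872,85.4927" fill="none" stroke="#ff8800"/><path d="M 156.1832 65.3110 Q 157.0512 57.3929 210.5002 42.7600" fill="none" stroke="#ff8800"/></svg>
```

; Generated by LaserGRBL
G21
G90
G0 X63.1872 Y81.3794
M3 S344
G1 X83.1182 Y81.3794 F3778
G1 X83.1182 Y40.7462 F3778
G1 X63.1872 Y40.7462 F3778
G1 X63.1872 Y81.3794 F3778
M5
G0 X156.1832 Y60.9279
M3 S344
G1 X158.6336 Y64.3637 F3778
G1 X165.2906 Y68.3367 F3778
G1 X176.1540 Y72.8469 F3778
G1 X191.2238 Y77.8943 F3778
G1 X210.5002 Y83.4789 F3778
M5
G0 X0.0000 Y0.0000

viewBox `0 0 251.7985 126.2389` with mm width/height → 1 unit = 1 mm. Flip: y_m = 126.2389 − y_svg.

**Shape 1** — `<polygon>` rectangle, stroke `#ff8800` → engrave (S344, F3778). Machine vertices: (63.1872,81.3794) → (83.1182,81.3794) → (83.1182,40.7462) → (63.1872,40.7462) → (63.1872,81.3794). Closed: final G1 returns to the first vertex.

**Shape 2** — `<path>` quadratic bezier, stroke `#ff8800` → engrave (S344, F3778). Control points (SVG): P0=(156.1832,65.3110), P1=(157.0512,57.3929), P2=(210.5002,42.7600); sampled at t=k/5. Machine vertices: (156.1832,60.9279) → (158.6336,64.3637) → (165.2906,68.3367) → (176.1540,72.8469) → (191.2238,77.8943) → (210.5002,83.4789). Open path.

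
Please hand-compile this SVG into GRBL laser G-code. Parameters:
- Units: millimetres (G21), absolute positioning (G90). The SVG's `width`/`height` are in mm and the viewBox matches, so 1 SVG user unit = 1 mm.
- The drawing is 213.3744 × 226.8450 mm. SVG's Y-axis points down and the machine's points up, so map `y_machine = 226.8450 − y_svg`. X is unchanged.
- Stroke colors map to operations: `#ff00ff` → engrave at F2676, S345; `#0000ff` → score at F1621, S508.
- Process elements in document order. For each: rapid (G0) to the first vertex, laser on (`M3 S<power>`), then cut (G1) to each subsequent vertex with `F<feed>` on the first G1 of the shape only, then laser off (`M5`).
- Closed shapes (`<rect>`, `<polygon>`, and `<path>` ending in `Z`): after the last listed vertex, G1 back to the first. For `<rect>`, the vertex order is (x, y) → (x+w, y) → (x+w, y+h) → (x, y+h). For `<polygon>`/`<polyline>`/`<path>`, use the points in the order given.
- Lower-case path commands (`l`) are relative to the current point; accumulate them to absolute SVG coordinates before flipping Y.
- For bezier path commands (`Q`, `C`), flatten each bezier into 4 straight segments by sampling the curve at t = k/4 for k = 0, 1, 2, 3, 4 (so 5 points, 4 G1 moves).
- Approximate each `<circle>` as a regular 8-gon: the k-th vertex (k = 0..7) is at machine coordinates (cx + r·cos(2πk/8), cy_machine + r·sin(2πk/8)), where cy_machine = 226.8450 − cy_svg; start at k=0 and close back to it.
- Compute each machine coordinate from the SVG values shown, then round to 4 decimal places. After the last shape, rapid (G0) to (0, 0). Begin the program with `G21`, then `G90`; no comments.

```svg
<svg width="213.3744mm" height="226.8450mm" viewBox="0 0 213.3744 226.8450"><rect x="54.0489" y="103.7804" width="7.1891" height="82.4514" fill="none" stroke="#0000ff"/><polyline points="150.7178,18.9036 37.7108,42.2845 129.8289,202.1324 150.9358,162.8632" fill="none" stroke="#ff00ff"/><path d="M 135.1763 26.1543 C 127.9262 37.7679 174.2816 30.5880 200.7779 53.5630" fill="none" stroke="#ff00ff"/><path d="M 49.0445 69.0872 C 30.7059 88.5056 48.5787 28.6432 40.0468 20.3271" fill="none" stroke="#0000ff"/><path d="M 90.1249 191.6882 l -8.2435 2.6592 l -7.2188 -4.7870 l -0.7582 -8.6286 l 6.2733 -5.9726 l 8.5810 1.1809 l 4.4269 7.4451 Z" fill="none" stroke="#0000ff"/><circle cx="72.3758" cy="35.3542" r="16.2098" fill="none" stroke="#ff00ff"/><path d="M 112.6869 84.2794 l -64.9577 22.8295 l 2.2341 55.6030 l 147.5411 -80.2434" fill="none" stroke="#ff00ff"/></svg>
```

viewBox `0 0 213.3744 226.8450` with mm width/height → 1 unit = 1 mm. Flip: y_m = 226.8450 − y_svg.

**Shape 1** — `<rect>` rectangle, stroke `#0000ff` → score (S508, F1621). Machine vertices: (54.0489,123.0646) → (61.2380,123.0646) → (61.2380,40.6132) → (54.0489,40.6132) → (54.0489,123.0646). Closed: final G1 returns to the first vertex.

**Shape 2** — `<polyline>` open polyline, stroke `#ff00ff` → engrave (S345, F2676). Machine vertices: (150.7178,207.9414) → (37.7108,184.5605) → (129.8289,24.7126) → (150.9358,63.9818). Open path.

**Shape 3** — `<path>` cubic bezier, stroke `#ff00ff` → engrave (S345, F2676). Control points (SVG): P0=(135.1763,26.1543), P1=(127.9262,37.7679), P2=(174.2816,30.5880), P3=(200.7779,53.5630); sampled at t=k/4. Machine vertices: (135.1763,200.6907) → (138.6419,194.7395) → (155.3222,191.2469) → (178.3300,185.6240) → (200.7779,173.2820). Open path.

**Shape 4** — `<path>` cubic bezier, stroke `#0000ff` → score (S508, F1621). Control points (SVG): P0=(49.0445,69.0872), P1=(30.7059,88.5056), P2=(48.5787,28.6432), P3=(40.0468,20.3271); sampled at t=k/4. Machine vertices: (49.0445,157.7578) → (41.1018,156.0150) → (40.8681,171.7374) → (42.4732,192.6601) → (40.0468,206.5179). Open path.

**Shape 5** — `<path>` regular polygon, stroke `#0000ff` → score (S508, F1621). Machine vertices: (90.1249,35.1568) → (81.8814,32.4976) → (74.6626,37.2846) → (73.9044,45.9132) → (80.1777,51.8858) → (88.7587,50.7049) → (93.1856,43.2598) → (90.1249,35.1568). Closed: final G1 returns to the first vertex.

**Shape 6** — `<circle>` circle, stroke `#ff00ff` → engrave (S345, F2676). Machine vertices: (88.5856,191.4908) → (83.8379,202.9529) → (72.3758,207.7006) → (60.9137,202.9529) → (56.1660,191.4908) → (60.9137,180.0287) → (72.3758,175.2810) → (83.8379,180.0287) → (88.5856,191.4908). Closed: final G1 returns to the first vertex.

**Shape 7** — `<path>` open polyline, stroke `#ff00ff` → engrave (S345, F2676). Machine vertices: (112.6869,142.5656) → (47.7292,119.7361) → (49.9633,64.1331) → (197.5044,144.3765). Open path.

G21
G90
G0 X54.0489 Y123.0646
M3 S508
G1 X61.2380 Y123.0646 F1621
G1 X61.2380 Y40.6132
G1 X54.0489 Y40.6132
G1 X54.0489 Y123.0646
M5
G0 X150.7178 Y207.9414
M3 S345
G1 X37.7108 Y184.5605 F2676
G1 X129.8289 Y24.7126
G1 X150.9358 Y63.9818
M5
G0 X135.1763 Y200.6907
M3 S345
G1 X138.6419 Y194.7395 F2676
G1 X155.3222 Y191.2469
G1 X178.3300 Y185.6240
G1 X200.7779 Y173.2820
M5
G0 X49.0445 Y157.7578
M3 S508
G1 X41.1018 Y156.0150 F1621
G1 X40.8681 Y171.7374
G1 X42.4732 Y192.6601
G1 X40.0468 Y206.5179
M5
G0 X90.1249 Y35.1568
M3 S508
G1 X81.8814 Y32.4976 F1621
G1 X74.6626 Y37.2846
G1 X73.9044 Y45.9132
G1 X80.1777 Y51.8858
G1 X88.7587 Y50.7049
G1 X93.1856 Y43.2598
G1 X90.1249 Y35.1568
M5
G0 X88.5856 Y191.4908
M3 S345
G1 X83.8379 Y202.9529 F2676
G1 X72.3758 Y207.7006
G1 X60.9137 Y202.9529
G1 X56.1660 Y191.4908
G1 X60.9137 Y180.0287
G1 X72.3758 Y175.2810
G1 X83.8379 Y180.0287
G1 X88.5856 Y191.4908
M5
G0 X112.6869 Y142.5656
M3 S345
G1 X47.7292 Y119.7361 F2676
G1 X49.9633 Y64.1331
G1 X197.5044 Y144.3765
M5
G0 X0.0000 Y0.0000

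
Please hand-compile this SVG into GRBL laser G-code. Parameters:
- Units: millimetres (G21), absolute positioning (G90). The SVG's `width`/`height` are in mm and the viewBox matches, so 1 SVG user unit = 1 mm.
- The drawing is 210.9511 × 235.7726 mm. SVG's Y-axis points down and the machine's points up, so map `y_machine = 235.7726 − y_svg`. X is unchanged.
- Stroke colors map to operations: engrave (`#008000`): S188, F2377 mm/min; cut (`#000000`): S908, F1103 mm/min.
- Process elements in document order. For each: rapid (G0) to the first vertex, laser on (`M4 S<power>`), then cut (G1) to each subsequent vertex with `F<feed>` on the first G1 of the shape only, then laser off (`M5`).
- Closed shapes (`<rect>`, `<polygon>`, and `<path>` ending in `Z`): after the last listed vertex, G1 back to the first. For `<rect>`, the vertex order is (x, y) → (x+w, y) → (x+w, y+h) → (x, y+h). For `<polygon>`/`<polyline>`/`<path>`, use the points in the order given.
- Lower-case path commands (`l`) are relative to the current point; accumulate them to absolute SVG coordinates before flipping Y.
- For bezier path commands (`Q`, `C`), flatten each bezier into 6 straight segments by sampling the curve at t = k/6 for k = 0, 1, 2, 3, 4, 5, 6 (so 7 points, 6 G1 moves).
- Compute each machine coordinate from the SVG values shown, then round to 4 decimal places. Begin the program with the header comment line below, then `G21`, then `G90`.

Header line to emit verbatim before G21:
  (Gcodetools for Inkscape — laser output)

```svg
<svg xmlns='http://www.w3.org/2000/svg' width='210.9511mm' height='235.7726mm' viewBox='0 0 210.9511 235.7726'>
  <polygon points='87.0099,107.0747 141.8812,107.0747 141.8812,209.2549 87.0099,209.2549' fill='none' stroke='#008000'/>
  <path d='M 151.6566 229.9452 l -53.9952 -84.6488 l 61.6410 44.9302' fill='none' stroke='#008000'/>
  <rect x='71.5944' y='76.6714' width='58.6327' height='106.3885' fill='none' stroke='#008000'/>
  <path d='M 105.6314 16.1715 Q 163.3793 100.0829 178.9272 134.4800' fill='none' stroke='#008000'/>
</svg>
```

(Gcodetools for Inkscape — laser output)
G21
G90
G0 X87.0099 Y128.6979
M4 S188
G1 X141.8812 Y128.6979 F2377
G1 X141.8812 Y26.5177
G1 X87.0099 Y26.5177
G1 X87.0099 Y128.6979
M5
G0 X151.6566 Y5.8274
M4 S188
G1 X97.6614 Y90.4762 F2377
G1 X159.3024 Y45.5460
M5
G0 X71.5944 Y159.1012
M4 S188
G1 X130.2271 Y159.1012 F2377
G1 X130.2271 Y52.7127
G1 X71.5944 Y52.7127
G1 X71.5944 Y159.1012
M5
G0 X105.6314 Y219.6011
M4 S188
G1 X123.7085 Y193.0060 F2377
G1 X139.4411 Y169.1618
G1 X152.8293 Y148.0683
G1 X163.8730 Y129.7256
G1 X172.5723 Y114.1337
G1 X178.9272 Y101.2926
M5

Since the viewBox matches the mm dimensions, user units are millimetres directly. The only transform is the Y-flip y_m = 235.7726 − y_svg.

Shape 1 is a rectangle drawn with `<polygon>`. Its stroke #008000 means engrave at S188, F2377. After flipping Y the toolpath is (87.0099,128.6979) → (141.8812,128.6979) → (141.8812,26.5177) → (87.0099,26.5177) → (87.0099,128.6979), returning to the start.

Shape 2 is a open polyline drawn with `<path>`. Its stroke #008000 means engrave at S188, F2377. After flipping Y the toolpath is (151.6566,5.8274) → (97.6614,90.4762) → (159.3024,45.5460).

Shape 3 is a rectangle drawn with `<rect>`. Its stroke #008000 means engrave at S188, F2377. After flipping Y the toolpath is (71.5944,159.1012) → (130.2271,159.1012) → (130.2271,52.7127) → (71.5944,52.7127) → (71.5944,159.1012), returning to the start.

Shape 4 is a quadratic bezier drawn with `<path>`. Its stroke #008000 means engrave at S188, F2377. After flipping Y the toolpath is (105.6314,219.6011) → (123.7085,193.0060) → (139.4411,169.1618) → (152.8293,148.0683) → (163.8730,129.7256) → (172.5723,114.1337) → (178.9272,101.2926).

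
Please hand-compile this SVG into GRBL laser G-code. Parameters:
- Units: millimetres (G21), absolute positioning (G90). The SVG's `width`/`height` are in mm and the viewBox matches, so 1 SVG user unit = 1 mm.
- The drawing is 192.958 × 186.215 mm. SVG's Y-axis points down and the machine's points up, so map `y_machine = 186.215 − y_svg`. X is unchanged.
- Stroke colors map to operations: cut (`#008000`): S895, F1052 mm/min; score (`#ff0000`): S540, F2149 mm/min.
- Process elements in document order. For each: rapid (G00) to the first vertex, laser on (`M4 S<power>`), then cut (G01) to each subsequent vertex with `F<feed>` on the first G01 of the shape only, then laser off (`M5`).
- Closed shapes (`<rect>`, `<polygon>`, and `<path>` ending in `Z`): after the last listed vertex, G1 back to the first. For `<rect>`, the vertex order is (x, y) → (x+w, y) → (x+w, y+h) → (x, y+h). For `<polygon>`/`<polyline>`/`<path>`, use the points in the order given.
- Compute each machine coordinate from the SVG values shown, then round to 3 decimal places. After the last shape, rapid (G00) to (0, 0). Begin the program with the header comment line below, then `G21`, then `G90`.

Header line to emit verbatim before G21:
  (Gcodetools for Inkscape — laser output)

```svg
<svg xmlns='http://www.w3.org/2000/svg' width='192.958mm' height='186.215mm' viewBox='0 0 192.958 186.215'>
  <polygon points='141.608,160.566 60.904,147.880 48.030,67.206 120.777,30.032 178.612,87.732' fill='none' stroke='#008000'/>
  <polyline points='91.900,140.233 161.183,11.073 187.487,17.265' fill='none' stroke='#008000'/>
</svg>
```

(Gcodetools for Inkscape — laser output)
G21
G90
G00 X141.608 Y25.649
M4 S895
G01 X60.904 Y38.335 F1052
G01 X48.030 Y119.009
G01 X120.777 Y156.183
G01 X178.612 Y98.483
G01 X141.608 Y25.649
M5
G00 X91.900 Y45.982
M4 S895
G01 X161.183 Y175.142 F1052
G01 X187.487 Y168.950
M5
G00 X0.000 Y0.000

Since the viewBox matches the mm dimensions, user units are millimetres directly. The only transform is the Y-flip y_m = 186.215 − y_svg.

Shape 1 is a regular polygon drawn with `<polygon>`. Its stroke #008000 means cut at S895, F1052. After flipping Y the toolpath is (141.608,25.649) → (60.904,38.335) → (48.030,119.009) → (120.777,156.183) → (178.612,98.483) → (141.608,25.649), returning to the start.

Shape 2 is a open polyline drawn with `<polyline>`. Its stroke #008000 means cut at S895, F1052. After flipping Y the toolpath is (91.900,45.982) → (161.183,175.142) → (187.487,168.950).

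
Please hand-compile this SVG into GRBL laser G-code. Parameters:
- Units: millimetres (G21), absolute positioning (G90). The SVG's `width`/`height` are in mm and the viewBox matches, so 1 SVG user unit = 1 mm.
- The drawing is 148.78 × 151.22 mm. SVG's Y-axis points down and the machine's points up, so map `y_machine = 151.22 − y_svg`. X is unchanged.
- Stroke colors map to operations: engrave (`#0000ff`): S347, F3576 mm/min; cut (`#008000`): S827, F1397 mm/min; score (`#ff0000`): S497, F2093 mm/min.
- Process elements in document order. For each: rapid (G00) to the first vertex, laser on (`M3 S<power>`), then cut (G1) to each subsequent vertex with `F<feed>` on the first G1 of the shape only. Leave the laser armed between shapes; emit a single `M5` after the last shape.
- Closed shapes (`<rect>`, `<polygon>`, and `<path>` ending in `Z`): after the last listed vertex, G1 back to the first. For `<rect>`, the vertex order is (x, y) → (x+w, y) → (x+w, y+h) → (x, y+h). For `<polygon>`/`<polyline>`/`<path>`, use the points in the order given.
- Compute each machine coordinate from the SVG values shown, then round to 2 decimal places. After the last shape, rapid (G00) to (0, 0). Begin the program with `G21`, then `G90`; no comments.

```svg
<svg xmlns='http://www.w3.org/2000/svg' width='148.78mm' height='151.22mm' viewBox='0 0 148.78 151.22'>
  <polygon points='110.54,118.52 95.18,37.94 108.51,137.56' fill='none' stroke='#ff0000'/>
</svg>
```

G21
G90
G00 X110.54 Y32.70
M3 S497
G1 X95.18 Y113.28 F2093
G1 X108.51 Y13.66
G1 X110.54 Y32.70
M5
G00 X0.00 Y0.00

Since the viewBox matches the mm dimensions, user units are millimetres directly. The only transform is the Y-flip y_m = 151.22 − y_svg.

Shape 1 is a closed polygon drawn with `<polygon>`. Its stroke #ff0000 means score at S497, F2093. After flipping Y the toolpath is (110.54,32.70) → (95.18,113.28) → (108.51,13.66) → (110.54,32.70), returning to the start.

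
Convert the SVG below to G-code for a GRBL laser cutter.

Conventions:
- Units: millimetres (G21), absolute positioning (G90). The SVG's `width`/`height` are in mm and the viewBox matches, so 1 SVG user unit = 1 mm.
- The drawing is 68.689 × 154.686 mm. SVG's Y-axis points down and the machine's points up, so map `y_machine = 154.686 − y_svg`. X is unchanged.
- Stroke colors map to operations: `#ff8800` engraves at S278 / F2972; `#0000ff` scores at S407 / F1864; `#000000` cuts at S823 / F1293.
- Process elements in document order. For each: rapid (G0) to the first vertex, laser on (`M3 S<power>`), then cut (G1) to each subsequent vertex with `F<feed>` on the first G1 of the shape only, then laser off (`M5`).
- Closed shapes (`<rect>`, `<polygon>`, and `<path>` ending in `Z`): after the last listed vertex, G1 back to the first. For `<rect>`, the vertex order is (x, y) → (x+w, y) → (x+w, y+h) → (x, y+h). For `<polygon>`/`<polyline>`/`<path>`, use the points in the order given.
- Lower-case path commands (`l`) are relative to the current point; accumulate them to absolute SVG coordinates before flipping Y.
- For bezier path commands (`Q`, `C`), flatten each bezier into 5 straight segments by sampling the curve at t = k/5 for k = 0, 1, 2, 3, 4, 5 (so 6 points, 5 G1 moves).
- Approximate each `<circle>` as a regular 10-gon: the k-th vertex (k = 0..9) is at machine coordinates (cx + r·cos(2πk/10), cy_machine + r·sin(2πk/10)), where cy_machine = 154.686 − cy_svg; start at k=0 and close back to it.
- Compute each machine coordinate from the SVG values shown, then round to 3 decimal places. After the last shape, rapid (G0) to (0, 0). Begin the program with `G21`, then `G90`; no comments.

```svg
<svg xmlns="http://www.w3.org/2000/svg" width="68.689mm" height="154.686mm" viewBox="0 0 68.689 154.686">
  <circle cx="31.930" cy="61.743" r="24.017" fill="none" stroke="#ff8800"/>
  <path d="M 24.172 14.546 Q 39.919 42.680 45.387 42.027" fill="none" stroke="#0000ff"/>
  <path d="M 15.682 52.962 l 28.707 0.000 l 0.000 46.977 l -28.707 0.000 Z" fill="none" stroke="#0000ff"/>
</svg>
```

Since the viewBox matches the mm dimensions, user units are millimetres directly. The only transform is the Y-flip y_m = 154.686 − y_svg.

Shape 1 is a circle drawn with `<circle>`. Its stroke #ff8800 means engrave at S278, F2972. After flipping Y the toolpath is (55.947,92.943) → (51.360,107.060) → (39.352,115.785) → (24.508,115.785) → (12.500,107.060) → (7.913,92.943) → (12.500,78.826) → (24.508,70.101) → (39.352,70.101) → (51.360,78.826) → (55.947,92.943), returning to the start.

Shape 2 is a quadratic bezier drawn with `<path>`. Its stroke #0000ff means score at S407, F1864. After flipping Y the toolpath is (24.172,140.140) → (30.060,130.038) → (35.125,122.239) → (39.368,116.743) → (42.789,113.549) → (45.387,112.659).

Shape 3 is a rectangle drawn with `<path>`. Its stroke #0000ff means score at S407, F1864. After flipping Y the toolpath is (15.682,101.724) → (44.389,101.724) → (44.389,54.747) → (15.682,54.747) → (15.682,101.724), returning to the start.

G21
G90
G0 X55.947 Y92.943
M3 S278
G1 X51.360 Y107.060 F2972
G1 X39.352 Y115.785
G1 X24.508 Y115.785
G1 X12.500 Y107.060
G1 X7.913 Y92.943
G1 X12.500 Y78.826
G1 X24.508 Y70.101
G1 X39.352 Y70.101
G1 X51.360 Y78.826
G1 X55.947 Y92.943
M5
G0 X24.172 Y140.140
M3 S407
G1 X30.060 Y130.038 F1864
G1 X35.125 Y122.239
G1 X39.368 Y116.743
G1 X42.789 Y113.549
G1 X45.387 Y112.659
M5
G0 X15.682 Y101.724
M3 S407
G1 X44.389 Y101.724 F1864
G1 X44.389 Y54.747
G1 X15.682 Y54.747
G1 X15.682 Y101.724
M5
G0 X0.000 Y0.000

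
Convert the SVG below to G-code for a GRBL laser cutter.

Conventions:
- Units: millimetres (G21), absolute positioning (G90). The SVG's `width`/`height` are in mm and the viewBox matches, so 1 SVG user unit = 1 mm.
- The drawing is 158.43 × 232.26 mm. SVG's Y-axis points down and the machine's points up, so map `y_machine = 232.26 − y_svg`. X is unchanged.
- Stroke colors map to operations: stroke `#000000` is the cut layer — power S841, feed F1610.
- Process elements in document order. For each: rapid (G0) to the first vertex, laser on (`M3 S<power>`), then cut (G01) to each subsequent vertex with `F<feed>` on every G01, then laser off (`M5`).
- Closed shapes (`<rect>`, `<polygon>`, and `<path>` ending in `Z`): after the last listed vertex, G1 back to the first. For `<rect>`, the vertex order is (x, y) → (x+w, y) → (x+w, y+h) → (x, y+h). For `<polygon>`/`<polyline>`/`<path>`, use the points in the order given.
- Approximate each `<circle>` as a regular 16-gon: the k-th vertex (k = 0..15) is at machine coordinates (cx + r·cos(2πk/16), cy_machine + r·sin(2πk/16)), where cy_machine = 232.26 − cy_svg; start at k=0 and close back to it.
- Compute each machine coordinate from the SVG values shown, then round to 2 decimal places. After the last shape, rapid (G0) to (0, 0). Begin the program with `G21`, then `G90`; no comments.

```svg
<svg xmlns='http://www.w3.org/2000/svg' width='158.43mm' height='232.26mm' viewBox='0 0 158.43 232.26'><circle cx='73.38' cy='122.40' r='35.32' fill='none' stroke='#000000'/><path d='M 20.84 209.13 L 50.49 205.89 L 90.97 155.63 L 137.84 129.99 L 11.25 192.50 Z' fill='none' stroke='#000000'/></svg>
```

Since the viewBox matches the mm dimensions, user units are millimetres directly. The only transform is the Y-flip y_m = 232.26 − y_svg.

Shape 1 is a circle drawn with `<circle>`. Its stroke #000000 means cut at S841, F1610. After flipping Y the toolpath is (108.70,109.86) → (106.01,123.38) → (98.36,134.84) → (86.90,142.49) → (73.38,145.18) → (59.86,142.49) → (48.40,134.84) → (40.75,123.38) → (38.06,109.86) → (40.75,96.34) → (48.40,84.88) → (59.86,77.23) → (73.38,74.54) → (86.90,77.23) → (98.36,84.88) → (106.01,96.34) → (108.70,109.86), returning to the start.

Shape 2 is a closed polygon drawn with `<path>`. Its stroke #000000 means cut at S841, F1610. After flipping Y the toolpath is (20.84,23.13) → (50.49,26.37) → (90.97,76.63) → (137.84,102.27) → (11.25,39.76) → (20.84,23.13), returning to the start.

G21
G90
G0 X108.70 Y109.86
M3 S841
G01 X106.01 Y123.38 F1610
G01 X98.36 Y134.84 F1610
G01 X86.90 Y142.49 F1610
G01 X73.38 Y145.18 F1610
G01 X59.86 Y142.49 F1610
G01 X48.40 Y134.84 F1610
G01 X40.75 Y123.38 F1610
G01 X38.06 Y109.86 F1610
G01 X40.75 Y96.34 F1610
G01 X48.40 Y84.88 F1610
G01 X59.86 Y77.23 F1610
G01 X73.38 Y74.54 F1610
G01 X86.90 Y77.23 F1610
G01 X98.36 Y84.88 F1610
G01 X106.01 Y96.34 F1610
G01 X108.70 Y109.86 F1610
M5
G0 X20.84 Y23.13
M3 S841
G01 X50.49 Y26.37 F1610
G01 X90.97 Y76.63 F1610
G01 X137.84 Y102.27 F1610
G01 X11.25 Y39.76 F1610
G01 X20.84 Y23.13 F1610
M5
G0 X0.00 Y0.00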